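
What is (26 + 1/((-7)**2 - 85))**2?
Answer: 874225/1296 ≈ 674.56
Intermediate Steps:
(26 + 1/((-7)**2 - 85))**2 = (26 + 1/(49 - 85))**2 = (26 + 1/(-36))**2 = (26 - 1/36)**2 = (935/36)**2 = 874225/1296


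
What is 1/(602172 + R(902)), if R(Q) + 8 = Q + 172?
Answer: 1/603238 ≈ 1.6577e-6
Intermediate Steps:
R(Q) = 164 + Q (R(Q) = -8 + (Q + 172) = -8 + (172 + Q) = 164 + Q)
1/(602172 + R(902)) = 1/(602172 + (164 + 902)) = 1/(602172 + 1066) = 1/603238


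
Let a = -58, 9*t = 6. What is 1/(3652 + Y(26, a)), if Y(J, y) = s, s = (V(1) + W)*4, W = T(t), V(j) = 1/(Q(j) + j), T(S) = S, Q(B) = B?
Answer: 3/10970 ≈ 0.00027347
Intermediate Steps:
t = ⅔ (t = (⅑)*6 = ⅔ ≈ 0.66667)
V(j) = 1/(2*j) (V(j) = 1/(j + j) = 1/(2*j))
W = ⅔ ≈ 0.66667
s = 14/3 (s = ((½)/1 + ⅔)*4 = ((½)*1 + ⅔)*4 = (½ + ⅔)*4 = (7/6)*4 = 14/3 ≈ 4.6667)
Y(J, y) = 14/3
1/(3652 + Y(26, a)) = 1/(3652 + 14/3) = 1/(10970/3) = 3/10970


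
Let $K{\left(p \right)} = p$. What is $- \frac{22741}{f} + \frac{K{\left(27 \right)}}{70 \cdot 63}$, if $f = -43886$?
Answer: $\frac{2818687}{5376035} \approx 0.52431$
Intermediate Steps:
$- \frac{22741}{f} + \frac{K{\left(27 \right)}}{70 \cdot 63} = - \frac{22741}{-43886} + \frac{27}{70 \cdot 63} = \left(-22741\right) \left(- \frac{1}{43886}\right) + \frac{27}{4410} = \frac{22741}{43886} + 27 \cdot \frac{1}{4410} = \frac{22741}{43886} + \frac{3}{490} = \frac{2818687}{5376035}$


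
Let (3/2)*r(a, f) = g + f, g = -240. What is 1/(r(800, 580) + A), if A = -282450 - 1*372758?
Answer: -3/1964944 ≈ -1.5268e-6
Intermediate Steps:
r(a, f) = -160 + 2*f/3 (r(a, f) = 2*(-240 + f)/3 = -160 + 2*f/3)
A = -655208 (A = -282450 - 372758 = -655208)
1/(r(800, 580) + A) = 1/((-160 + (⅔)*580) - 655208) = 1/((-160 + 1160/3) - 655208) = 1/(680/3 - 655208) = 1/(-1964944/3) = -3/1964944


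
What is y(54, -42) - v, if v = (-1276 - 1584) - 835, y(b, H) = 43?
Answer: 3738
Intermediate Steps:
v = -3695 (v = -2860 - 835 = -3695)
y(54, -42) - v = 43 - 1*(-3695) = 43 + 3695 = 3738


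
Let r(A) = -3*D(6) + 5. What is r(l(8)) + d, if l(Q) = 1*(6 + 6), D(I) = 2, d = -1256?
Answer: -1257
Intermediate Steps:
l(Q) = 12 (l(Q) = 1*12 = 12)
r(A) = -1 (r(A) = -3*2 + 5 = -6 + 5 = -1)
r(l(8)) + d = -1 - 1256 = -1257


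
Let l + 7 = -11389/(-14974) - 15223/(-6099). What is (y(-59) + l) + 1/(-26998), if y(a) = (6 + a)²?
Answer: 1729181760603961/616407712287 ≈ 2805.3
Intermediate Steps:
l = -341874269/91326426 (l = -7 + (-11389/(-14974) - 15223/(-6099)) = -7 + (-11389*(-1/14974) - 15223*(-1/6099)) = -7 + (11389/14974 + 15223/6099) = -7 + 297410713/91326426 = -341874269/91326426 ≈ -3.7434)
(y(-59) + l) + 1/(-26998) = ((6 - 59)² - 341874269/91326426) + 1/(-26998) = ((-53)² - 341874269/91326426) - 1/26998 = (2809 - 341874269/91326426) - 1/26998 = 256194056365/91326426 - 1/26998 = 1729181760603961/616407712287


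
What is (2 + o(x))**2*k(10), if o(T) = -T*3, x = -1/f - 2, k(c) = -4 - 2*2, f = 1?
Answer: -968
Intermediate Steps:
k(c) = -8 (k(c) = -4 - 4 = -8)
x = -3 (x = -1/1 - 2 = -1*1 - 2 = -1 - 2 = -3)
o(T) = -3*T
(2 + o(x))**2*k(10) = (2 - 3*(-3))**2*(-8) = (2 + 9)**2*(-8) = 11**2*(-8) = 121*(-8) = -968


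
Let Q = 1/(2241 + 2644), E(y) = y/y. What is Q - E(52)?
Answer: -4884/4885 ≈ -0.99979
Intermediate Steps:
E(y) = 1
Q = 1/4885 ≈ 0.00020471
Q - E(52) = 1/4885 - 1*1 = 1/4885 - 1 = -4884/4885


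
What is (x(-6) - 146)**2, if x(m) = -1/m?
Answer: 765625/36 ≈ 21267.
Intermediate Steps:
(x(-6) - 146)**2 = (-1/(-6) - 146)**2 = (-1*(-1/6) - 146)**2 = (1/6 - 146)**2 = (-875/6)**2 = 765625/36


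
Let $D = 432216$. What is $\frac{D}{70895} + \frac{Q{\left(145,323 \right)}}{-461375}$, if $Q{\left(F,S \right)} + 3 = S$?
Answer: $\frac{7975638824}{1308367225} \approx 6.0959$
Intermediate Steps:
$Q{\left(F,S \right)} = -3 + S$
$\frac{D}{70895} + \frac{Q{\left(145,323 \right)}}{-461375} = \frac{432216}{70895} + \frac{-3 + 323}{-461375} = 432216 \cdot \frac{1}{70895} + 320 \left(- \frac{1}{461375}\right) = \frac{432216}{70895} - \frac{64}{92275} = \frac{7975638824}{1308367225}$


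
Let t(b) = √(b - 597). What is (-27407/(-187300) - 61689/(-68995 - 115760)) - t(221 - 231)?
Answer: 1107861999/2306974100 - I*√607 ≈ 0.48022 - 24.637*I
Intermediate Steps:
t(b) = √(-597 + b)
(-27407/(-187300) - 61689/(-68995 - 115760)) - t(221 - 231) = (-27407/(-187300) - 61689/(-68995 - 115760)) - √(-597 + (221 - 231)) = (-27407*(-1/187300) - 61689/(-184755)) - √(-597 - 10) = (27407/187300 - 61689*(-1/184755)) - √(-607) = (27407/187300 + 20563/61585) - I*√607 = 1107861999/2306974100 - I*√607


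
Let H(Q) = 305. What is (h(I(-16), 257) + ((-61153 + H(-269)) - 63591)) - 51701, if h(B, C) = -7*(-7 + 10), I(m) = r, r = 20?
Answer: -176161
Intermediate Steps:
I(m) = 20
h(B, C) = -21 (h(B, C) = -7*3 = -21)
(h(I(-16), 257) + ((-61153 + H(-269)) - 63591)) - 51701 = (-21 + ((-61153 + 305) - 63591)) - 51701 = (-21 + (-60848 - 63591)) - 51701 = (-21 - 124439) - 51701 = -124460 - 51701 = -176161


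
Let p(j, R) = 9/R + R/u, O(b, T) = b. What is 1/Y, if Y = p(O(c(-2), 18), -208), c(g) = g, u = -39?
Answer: 624/3301 ≈ 0.18903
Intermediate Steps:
p(j, R) = 9/R - R/39 (p(j, R) = 9/R + R/(-39) = 9/R + R*(-1/39) = 9/R - R/39)
Y = 3301/624 (Y = 9/(-208) - 1/39*(-208) = 9*(-1/208) + 16/3 = -9/208 + 16/3 = 3301/624 ≈ 5.2901)
1/Y = 1/(3301/624) = 624/3301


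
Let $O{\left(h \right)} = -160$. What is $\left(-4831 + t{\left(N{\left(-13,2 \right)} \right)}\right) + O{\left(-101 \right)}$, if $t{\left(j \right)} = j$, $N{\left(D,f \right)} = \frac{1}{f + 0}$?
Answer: $- \frac{9981}{2} \approx -4990.5$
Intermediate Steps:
$N{\left(D,f \right)} = \frac{1}{f}$
$\left(-4831 + t{\left(N{\left(-13,2 \right)} \right)}\right) + O{\left(-101 \right)} = \left(-4831 + \frac{1}{2}\right) - 160 = - \frac{9661}{2} - 160 = - \frac{9981}{2}$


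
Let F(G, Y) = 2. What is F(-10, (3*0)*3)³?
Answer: 8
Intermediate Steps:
F(-10, (3*0)*3)³ = 2³ = 8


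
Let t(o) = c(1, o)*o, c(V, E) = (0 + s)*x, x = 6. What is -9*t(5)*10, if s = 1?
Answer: -2700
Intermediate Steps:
c(V, E) = 6 (c(V, E) = (0 + 1)*6 = 1*6 = 6)
t(o) = 6*o
-9*t(5)*10 = -54*5*10 = -9*30*10 = -270*10 = -2700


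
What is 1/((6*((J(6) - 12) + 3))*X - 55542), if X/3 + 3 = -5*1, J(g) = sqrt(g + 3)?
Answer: -1/54678 ≈ -1.8289e-5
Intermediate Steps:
J(g) = sqrt(3 + g)
X = -24 (X = -9 + 3*(-5*1) = -9 + 3*(-5) = -9 - 15 = -24)
1/((6*((J(6) - 12) + 3))*X - 55542) = 1/((6*((sqrt(3 + 6) - 12) + 3))*(-24) - 55542) = 1/((6*((sqrt(9) - 12) + 3))*(-24) - 55542) = 1/((6*((3 - 12) + 3))*(-24) - 55542) = 1/((6*(-9 + 3))*(-24) - 55542) = 1/((6*(-6))*(-24) - 55542) = 1/(-36*(-24) - 55542) = 1/(864 - 55542) = 1/(-54678) = -1/54678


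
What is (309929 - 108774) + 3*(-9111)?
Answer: 173822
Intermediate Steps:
(309929 - 108774) + 3*(-9111) = 201155 - 27333 = 173822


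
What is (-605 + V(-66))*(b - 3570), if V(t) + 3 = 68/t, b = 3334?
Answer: 4743128/33 ≈ 1.4373e+5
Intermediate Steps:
V(t) = -3 + 68/t
(-605 + V(-66))*(b - 3570) = (-605 + (-3 + 68/(-66)))*(3334 - 3570) = (-605 + (-3 + 68*(-1/66)))*(-236) = (-605 + (-3 - 34/33))*(-236) = (-605 - 133/33)*(-236) = -20098/33*(-236) = 4743128/33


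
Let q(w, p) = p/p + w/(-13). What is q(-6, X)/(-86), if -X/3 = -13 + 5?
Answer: -19/1118 ≈ -0.016995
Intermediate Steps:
X = 24 (X = -3*(-13 + 5) = -3*(-8) = 24)
q(w, p) = 1 - w/13 (q(w, p) = 1 + w*(-1/13) = 1 - w/13)
q(-6, X)/(-86) = (1 - 1/13*(-6))/(-86) = (1 + 6/13)*(-1/86) = (19/13)*(-1/86) = -19/1118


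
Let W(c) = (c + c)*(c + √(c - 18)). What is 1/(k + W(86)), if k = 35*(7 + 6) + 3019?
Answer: 9133/165817522 - 86*√17/82908761 ≈ 5.0802e-5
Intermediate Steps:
W(c) = 2*c*(c + √(-18 + c)) (W(c) = (2*c)*(c + √(-18 + c)) = 2*c*(c + √(-18 + c)))
k = 3474 (k = 35*13 + 3019 = 455 + 3019 = 3474)
1/(k + W(86)) = 1/(3474 + 2*86*(86 + √(-18 + 86))) = 1/(3474 + 2*86*(86 + √68)) = 1/(3474 + 2*86*(86 + 2*√17)) = 1/(3474 + (14792 + 344*√17)) = 1/(18266 + 344*√17)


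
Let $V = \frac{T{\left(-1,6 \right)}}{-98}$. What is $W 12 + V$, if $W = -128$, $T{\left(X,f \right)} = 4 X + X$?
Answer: $- \frac{150523}{98} \approx -1535.9$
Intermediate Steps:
$T{\left(X,f \right)} = 5 X$
$V = \frac{5}{98}$ ($V = \frac{5 \left(-1\right)}{-98} = \left(-5\right) \left(- \frac{1}{98}\right) = \frac{5}{98} \approx 0.05102$)
$W 12 + V = \left(-128\right) 12 + \frac{5}{98} = -1536 + \frac{5}{98} = - \frac{150523}{98}$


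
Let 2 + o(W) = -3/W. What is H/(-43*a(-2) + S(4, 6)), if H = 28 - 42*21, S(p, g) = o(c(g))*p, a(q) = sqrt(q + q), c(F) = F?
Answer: 2135/1874 - 18361*I/1874 ≈ 1.1393 - 9.7978*I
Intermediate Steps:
o(W) = -2 - 3/W
a(q) = sqrt(2)*sqrt(q) (a(q) = sqrt(2*q) = sqrt(2)*sqrt(q))
S(p, g) = p*(-2 - 3/g) (S(p, g) = (-2 - 3/g)*p = p*(-2 - 3/g))
H = -854 (H = 28 - 882 = -854)
H/(-43*a(-2) + S(4, 6)) = -854/(-43*sqrt(2)*sqrt(-2) - 1*4*(3 + 2*6)/6) = -854/(-43*sqrt(2)*I*sqrt(2) - 1*4*1/6*(3 + 12)) = -854/(-86*I - 1*4*1/6*15) = -854/(-86*I - 10) = -854*(-10 + 86*I)/7496 = -427*(-10 + 86*I)/3748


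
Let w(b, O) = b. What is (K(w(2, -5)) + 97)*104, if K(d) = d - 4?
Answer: 9880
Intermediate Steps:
K(d) = -4 + d
(K(w(2, -5)) + 97)*104 = ((-4 + 2) + 97)*104 = (-2 + 97)*104 = 95*104 = 9880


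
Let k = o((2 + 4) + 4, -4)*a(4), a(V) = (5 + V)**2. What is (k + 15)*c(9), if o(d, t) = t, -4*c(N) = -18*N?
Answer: -25029/2 ≈ -12515.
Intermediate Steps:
c(N) = 9*N/2 (c(N) = -(-9)*N/2 = 9*N/2)
k = -324 (k = -4*(5 + 4)**2 = -4*9**2 = -4*81 = -324)
(k + 15)*c(9) = (-324 + 15)*((9/2)*9) = -309*81/2 = -25029/2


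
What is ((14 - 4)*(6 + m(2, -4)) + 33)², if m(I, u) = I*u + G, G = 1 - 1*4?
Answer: 289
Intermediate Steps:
G = -3 (G = 1 - 4 = -3)
m(I, u) = -3 + I*u (m(I, u) = I*u - 3 = -3 + I*u)
((14 - 4)*(6 + m(2, -4)) + 33)² = ((14 - 4)*(6 + (-3 + 2*(-4))) + 33)² = (10*(6 + (-3 - 8)) + 33)² = (10*(6 - 11) + 33)² = (10*(-5) + 33)² = (-50 + 33)² = (-17)² = 289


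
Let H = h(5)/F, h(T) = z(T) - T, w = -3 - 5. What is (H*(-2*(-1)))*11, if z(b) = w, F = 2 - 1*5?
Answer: 286/3 ≈ 95.333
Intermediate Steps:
F = -3 (F = 2 - 5 = -3)
w = -8
z(b) = -8
h(T) = -8 - T
H = 13/3 (H = (-8 - 1*5)/(-3) = (-8 - 5)*(-⅓) = -13*(-⅓) = 13/3 ≈ 4.3333)
(H*(-2*(-1)))*11 = (13*(-2*(-1))/3)*11 = ((13/3)*2)*11 = (26/3)*11 = 286/3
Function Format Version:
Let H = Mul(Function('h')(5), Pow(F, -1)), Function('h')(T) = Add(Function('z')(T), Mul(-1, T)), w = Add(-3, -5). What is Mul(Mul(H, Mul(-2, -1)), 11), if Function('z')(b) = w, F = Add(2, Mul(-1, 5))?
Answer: Rational(286, 3) ≈ 95.333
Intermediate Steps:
F = -3 (F = Add(2, -5) = -3)
w = -8
Function('z')(b) = -8
Function('h')(T) = Add(-8, Mul(-1, T))
H = Rational(13, 3) (H = Mul(Add(-8, Mul(-1, 5)), Pow(-3, -1)) = Mul(Add(-8, -5), Rational(-1, 3)) = Mul(-13, Rational(-1, 3)) = Rational(13, 3) ≈ 4.3333)
Mul(Mul(H, Mul(-2, -1)), 11) = Mul(Mul(Rational(13, 3), Mul(-2, -1)), 11) = Mul(Mul(Rational(13, 3), 2), 11) = Mul(Rational(26, 3), 11) = Rational(286, 3)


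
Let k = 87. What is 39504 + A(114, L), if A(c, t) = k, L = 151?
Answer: 39591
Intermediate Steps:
A(c, t) = 87
39504 + A(114, L) = 39504 + 87 = 39591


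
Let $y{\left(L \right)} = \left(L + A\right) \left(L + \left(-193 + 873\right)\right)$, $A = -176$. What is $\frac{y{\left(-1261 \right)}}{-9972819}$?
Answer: $- \frac{278299}{3324273} \approx -0.083717$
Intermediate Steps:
$y{\left(L \right)} = \left(-176 + L\right) \left(680 + L\right)$ ($y{\left(L \right)} = \left(L - 176\right) \left(L + \left(-193 + 873\right)\right) = \left(-176 + L\right) \left(L + 680\right) = \left(-176 + L\right) \left(680 + L\right)$)
$\frac{y{\left(-1261 \right)}}{-9972819} = \frac{-119680 + \left(-1261\right)^{2} + 504 \left(-1261\right)}{-9972819} = \left(-119680 + 1590121 - 635544\right) \left(- \frac{1}{9972819}\right) = 834897 \left(- \frac{1}{9972819}\right) = - \frac{278299}{3324273}$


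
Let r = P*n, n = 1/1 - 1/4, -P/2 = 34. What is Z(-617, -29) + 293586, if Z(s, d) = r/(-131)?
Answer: 38459817/131 ≈ 2.9359e+5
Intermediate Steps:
P = -68 (P = -2*34 = -68)
n = ¾ (n = 1*1 - 1*¼ = 1 - ¼ = ¾ ≈ 0.75000)
r = -51 (r = -68*¾ = -51)
Z(s, d) = 51/131 (Z(s, d) = -51/(-131) = -51*(-1/131) = 51/131)
Z(-617, -29) + 293586 = 51/131 + 293586 = 38459817/131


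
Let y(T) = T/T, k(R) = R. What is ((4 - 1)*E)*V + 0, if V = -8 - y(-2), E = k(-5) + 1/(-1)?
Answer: 162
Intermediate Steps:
y(T) = 1
E = -6 (E = -5 + 1/(-1) = -5 + 1*(-1) = -5 - 1 = -6)
V = -9 (V = -8 - 1*1 = -8 - 1 = -9)
((4 - 1)*E)*V + 0 = ((4 - 1)*(-6))*(-9) + 0 = (3*(-6))*(-9) + 0 = -18*(-9) + 0 = 162 + 0 = 162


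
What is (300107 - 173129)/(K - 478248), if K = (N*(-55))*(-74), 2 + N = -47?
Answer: -63489/338839 ≈ -0.18737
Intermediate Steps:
N = -49 (N = -2 - 47 = -49)
K = -199430 (K = -49*(-55)*(-74) = 2695*(-74) = -199430)
(300107 - 173129)/(K - 478248) = (300107 - 173129)/(-199430 - 478248) = 126978/(-677678) = 126978*(-1/677678) = -63489/338839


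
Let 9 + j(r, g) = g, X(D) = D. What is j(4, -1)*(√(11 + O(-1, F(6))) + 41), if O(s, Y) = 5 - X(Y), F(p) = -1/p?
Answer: -410 - 5*√582/3 ≈ -450.21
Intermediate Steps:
j(r, g) = -9 + g
O(s, Y) = 5 - Y
j(4, -1)*(√(11 + O(-1, F(6))) + 41) = (-9 - 1)*(√(11 + (5 - (-1)/6)) + 41) = -10*(√(11 + (5 - (-1)/6)) + 41) = -10*(√(11 + (5 - 1*(-⅙))) + 41) = -10*(√(11 + (5 + ⅙)) + 41) = -10*(√(11 + 31/6) + 41) = -10*(√(97/6) + 41) = -10*(√582/6 + 41) = -10*(41 + √582/6) = -410 - 5*√582/3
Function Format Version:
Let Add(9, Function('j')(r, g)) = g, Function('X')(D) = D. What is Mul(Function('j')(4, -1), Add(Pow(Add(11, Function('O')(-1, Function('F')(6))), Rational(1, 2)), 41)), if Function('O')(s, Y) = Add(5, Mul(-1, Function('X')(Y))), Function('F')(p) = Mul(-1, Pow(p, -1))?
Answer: Add(-410, Mul(Rational(-5, 3), Pow(582, Rational(1, 2)))) ≈ -450.21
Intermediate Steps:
Function('j')(r, g) = Add(-9, g)
Function('O')(s, Y) = Add(5, Mul(-1, Y))
Mul(Function('j')(4, -1), Add(Pow(Add(11, Function('O')(-1, Function('F')(6))), Rational(1, 2)), 41)) = Mul(Add(-9, -1), Add(Pow(Add(11, Add(5, Mul(-1, Mul(-1, Pow(6, -1))))), Rational(1, 2)), 41)) = Mul(-10, Add(Pow(Add(11, Add(5, Mul(-1, Mul(-1, Rational(1, 6))))), Rational(1, 2)), 41)) = Mul(-10, Add(Pow(Add(11, Add(5, Mul(-1, Rational(-1, 6)))), Rational(1, 2)), 41)) = Mul(-10, Add(Pow(Add(11, Add(5, Rational(1, 6))), Rational(1, 2)), 41)) = Mul(-10, Add(Pow(Add(11, Rational(31, 6)), Rational(1, 2)), 41)) = Mul(-10, Add(Pow(Rational(97, 6), Rational(1, 2)), 41)) = Mul(-10, Add(Mul(Rational(1, 6), Pow(582, Rational(1, 2))), 41)) = Mul(-10, Add(41, Mul(Rational(1, 6), Pow(582, Rational(1, 2))))) = Add(-410, Mul(Rational(-5, 3), Pow(582, Rational(1, 2))))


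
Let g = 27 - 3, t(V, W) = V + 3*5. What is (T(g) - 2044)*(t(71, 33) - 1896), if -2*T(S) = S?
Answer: 3721360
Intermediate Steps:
t(V, W) = 15 + V (t(V, W) = V + 15 = 15 + V)
g = 24
T(S) = -S/2
(T(g) - 2044)*(t(71, 33) - 1896) = (-½*24 - 2044)*((15 + 71) - 1896) = (-12 - 2044)*(86 - 1896) = -2056*(-1810) = 3721360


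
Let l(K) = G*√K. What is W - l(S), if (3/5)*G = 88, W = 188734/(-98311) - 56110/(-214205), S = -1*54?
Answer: -410723956/247749503 - 440*I*√6 ≈ -1.6578 - 1077.8*I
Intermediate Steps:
S = -54
W = -410723956/247749503 (W = 188734*(-1/98311) - 56110*(-1/214205) = -11102/5783 + 11222/42841 = -410723956/247749503 ≈ -1.6578)
G = 440/3 (G = (5/3)*88 = 440/3 ≈ 146.67)
l(K) = 440*√K/3
W - l(S) = -410723956/247749503 - 440*√(-54)/3 = -410723956/247749503 - 440*3*I*√6/3 = -410723956/247749503 - 440*I*√6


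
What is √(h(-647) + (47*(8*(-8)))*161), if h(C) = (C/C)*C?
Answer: I*√484935 ≈ 696.37*I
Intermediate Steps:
h(C) = C (h(C) = 1*C = C)
√(h(-647) + (47*(8*(-8)))*161) = √(-647 + (47*(8*(-8)))*161) = √(-647 + (47*(-64))*161) = √(-647 - 3008*161) = √(-647 - 484288) = √(-484935) = I*√484935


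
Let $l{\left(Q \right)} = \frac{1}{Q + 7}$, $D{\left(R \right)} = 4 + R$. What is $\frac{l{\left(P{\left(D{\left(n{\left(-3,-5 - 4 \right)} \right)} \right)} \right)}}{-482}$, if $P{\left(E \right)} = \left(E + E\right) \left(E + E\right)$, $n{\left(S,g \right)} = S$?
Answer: $- \frac{1}{5302} \approx -0.00018861$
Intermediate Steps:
$P{\left(E \right)} = 4 E^{2}$ ($P{\left(E \right)} = 2 E 2 E = 4 E^{2}$)
$l{\left(Q \right)} = \frac{1}{7 + Q}$
$\frac{l{\left(P{\left(D{\left(n{\left(-3,-5 - 4 \right)} \right)} \right)} \right)}}{-482} = \frac{1}{\left(7 + 4 \left(4 - 3\right)^{2}\right) \left(-482\right)} = \frac{1}{7 + 4 \cdot 1^{2}} \left(- \frac{1}{482}\right) = \frac{1}{7 + 4 \cdot 1} \left(- \frac{1}{482}\right) = \frac{1}{7 + 4} \left(- \frac{1}{482}\right) = \frac{1}{11} \left(- \frac{1}{482}\right) = - \frac{1}{5302}$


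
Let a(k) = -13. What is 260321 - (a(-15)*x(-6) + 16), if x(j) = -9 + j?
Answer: 260110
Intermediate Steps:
260321 - (a(-15)*x(-6) + 16) = 260321 - (-13*(-9 - 6) + 16) = 260321 - (-13*(-15) + 16) = 260321 - (195 + 16) = 260321 - 1*211 = 260321 - 211 = 260110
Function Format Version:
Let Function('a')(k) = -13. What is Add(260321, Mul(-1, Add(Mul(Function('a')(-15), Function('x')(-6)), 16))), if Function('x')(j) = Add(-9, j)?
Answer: 260110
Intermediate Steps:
Add(260321, Mul(-1, Add(Mul(Function('a')(-15), Function('x')(-6)), 16))) = Add(260321, Mul(-1, Add(Mul(-13, Add(-9, -6)), 16))) = Add(260321, Mul(-1, Add(Mul(-13, -15), 16))) = Add(260321, Mul(-1, Add(195, 16))) = Add(260321, Mul(-1, 211)) = Add(260321, -211) = 260110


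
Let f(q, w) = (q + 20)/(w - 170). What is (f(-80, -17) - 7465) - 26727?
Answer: -6393844/187 ≈ -34192.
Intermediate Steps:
f(q, w) = (20 + q)/(-170 + w)
(f(-80, -17) - 7465) - 26727 = ((20 - 80)/(-170 - 17) - 7465) - 26727 = (-60/(-187) - 7465) - 26727 = (-1/187*(-60) - 7465) - 26727 = (60/187 - 7465) - 26727 = -1395895/187 - 26727 = -6393844/187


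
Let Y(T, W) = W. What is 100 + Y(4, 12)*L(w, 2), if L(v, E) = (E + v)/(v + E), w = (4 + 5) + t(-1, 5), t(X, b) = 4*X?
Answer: 112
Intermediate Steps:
w = 5 (w = (4 + 5) + 4*(-1) = 9 - 4 = 5)
L(v, E) = 1 (L(v, E) = (E + v)/(E + v) = 1)
100 + Y(4, 12)*L(w, 2) = 100 + 12*1 = 100 + 12 = 112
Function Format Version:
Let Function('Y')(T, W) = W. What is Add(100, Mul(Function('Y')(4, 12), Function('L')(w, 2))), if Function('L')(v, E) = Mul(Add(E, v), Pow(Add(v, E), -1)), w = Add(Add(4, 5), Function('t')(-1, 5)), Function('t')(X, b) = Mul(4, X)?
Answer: 112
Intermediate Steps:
w = 5 (w = Add(Add(4, 5), Mul(4, -1)) = Add(9, -4) = 5)
Function('L')(v, E) = 1 (Function('L')(v, E) = Mul(Add(E, v), Pow(Add(E, v), -1)) = 1)
Add(100, Mul(Function('Y')(4, 12), Function('L')(w, 2))) = Add(100, Mul(12, 1)) = Add(100, 12) = 112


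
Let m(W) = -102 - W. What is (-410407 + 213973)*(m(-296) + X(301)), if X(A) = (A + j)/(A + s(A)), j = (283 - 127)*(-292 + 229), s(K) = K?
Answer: -1504979091/43 ≈ -3.4999e+7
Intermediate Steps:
j = -9828 (j = 156*(-63) = -9828)
X(A) = (-9828 + A)/(2*A) (X(A) = (A - 9828)/(A + A) = (-9828 + A)/((2*A)) = (-9828 + A)*(1/(2*A)) = (-9828 + A)/(2*A))
(-410407 + 213973)*(m(-296) + X(301)) = (-410407 + 213973)*((-102 - 1*(-296)) + (½)*(-9828 + 301)/301) = -196434*((-102 + 296) + (½)*(1/301)*(-9527)) = -196434*(194 - 1361/86) = -196434*15323/86 = -1504979091/43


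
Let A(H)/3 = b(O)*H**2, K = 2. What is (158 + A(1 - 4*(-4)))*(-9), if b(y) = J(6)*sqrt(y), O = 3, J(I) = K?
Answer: -1422 - 15606*sqrt(3) ≈ -28452.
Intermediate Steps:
J(I) = 2
b(y) = 2*sqrt(y)
A(H) = 6*sqrt(3)*H**2 (A(H) = 3*((2*sqrt(3))*H**2) = 3*(2*sqrt(3)*H**2) = 6*sqrt(3)*H**2)
(158 + A(1 - 4*(-4)))*(-9) = (158 + 6*sqrt(3)*(1 - 4*(-4))**2)*(-9) = (158 + 6*sqrt(3)*(1 + 16)**2)*(-9) = (158 + 6*sqrt(3)*17**2)*(-9) = (158 + 6*sqrt(3)*289)*(-9) = (158 + 1734*sqrt(3))*(-9) = -1422 - 15606*sqrt(3)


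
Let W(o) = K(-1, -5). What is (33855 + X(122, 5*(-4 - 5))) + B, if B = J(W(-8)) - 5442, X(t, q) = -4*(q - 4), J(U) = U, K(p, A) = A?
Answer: 28604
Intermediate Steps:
W(o) = -5
X(t, q) = 16 - 4*q (X(t, q) = -4*(-4 + q) = 16 - 4*q)
B = -5447 (B = -5 - 5442 = -5447)
(33855 + X(122, 5*(-4 - 5))) + B = (33855 + (16 - 20*(-4 - 5))) - 5447 = (33855 + (16 - 20*(-9))) - 5447 = (33855 + (16 - 4*(-45))) - 5447 = (33855 + (16 + 180)) - 5447 = (33855 + 196) - 5447 = 34051 - 5447 = 28604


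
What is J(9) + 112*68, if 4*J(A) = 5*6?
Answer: 15247/2 ≈ 7623.5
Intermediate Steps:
J(A) = 15/2 (J(A) = (5*6)/4 = (¼)*30 = 15/2)
J(9) + 112*68 = 15/2 + 112*68 = 15/2 + 7616 = 15247/2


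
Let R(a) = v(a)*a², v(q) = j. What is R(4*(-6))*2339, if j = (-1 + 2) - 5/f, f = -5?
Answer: 2694528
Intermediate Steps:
j = 2 (j = (-1 + 2) - 5/(-5) = 1 - 5*(-⅕) = 1 + 1 = 2)
v(q) = 2
R(a) = 2*a²
R(4*(-6))*2339 = (2*(4*(-6))²)*2339 = (2*(-24)²)*2339 = (2*576)*2339 = 1152*2339 = 2694528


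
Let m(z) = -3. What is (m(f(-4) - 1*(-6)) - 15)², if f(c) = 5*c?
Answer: 324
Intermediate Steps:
(m(f(-4) - 1*(-6)) - 15)² = (-3 - 15)² = (-18)² = 324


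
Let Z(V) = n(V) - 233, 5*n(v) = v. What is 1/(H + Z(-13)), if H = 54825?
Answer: 5/272947 ≈ 1.8319e-5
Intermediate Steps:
n(v) = v/5
Z(V) = -233 + V/5 (Z(V) = V/5 - 233 = -233 + V/5)
1/(H + Z(-13)) = 1/(54825 + (-233 + (⅕)*(-13))) = 1/(54825 + (-233 - 13/5)) = 1/(54825 - 1178/5) = 1/(272947/5) = 5/272947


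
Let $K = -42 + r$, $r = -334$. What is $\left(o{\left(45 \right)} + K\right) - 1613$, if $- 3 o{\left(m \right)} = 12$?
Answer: $-1993$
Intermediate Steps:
$K = -376$ ($K = -42 - 334 = -376$)
$o{\left(m \right)} = -4$ ($o{\left(m \right)} = \left(- \frac{1}{3}\right) 12 = -4$)
$\left(o{\left(45 \right)} + K\right) - 1613 = \left(-4 - 376\right) - 1613 = -380 - 1613 = -1993$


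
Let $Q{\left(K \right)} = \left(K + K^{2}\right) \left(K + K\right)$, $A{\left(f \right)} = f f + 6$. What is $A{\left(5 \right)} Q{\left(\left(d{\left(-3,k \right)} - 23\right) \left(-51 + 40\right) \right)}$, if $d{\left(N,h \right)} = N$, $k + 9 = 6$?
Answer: $1455478024$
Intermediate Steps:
$k = -3$ ($k = -9 + 6 = -3$)
$A{\left(f \right)} = 6 + f^{2}$ ($A{\left(f \right)} = f^{2} + 6 = 6 + f^{2}$)
$Q{\left(K \right)} = 2 K \left(K + K^{2}\right)$ ($Q{\left(K \right)} = \left(K + K^{2}\right) 2 K = 2 K \left(K + K^{2}\right)$)
$A{\left(5 \right)} Q{\left(\left(d{\left(-3,k \right)} - 23\right) \left(-51 + 40\right) \right)} = \left(6 + 5^{2}\right) 2 \left(\left(-3 - 23\right) \left(-51 + 40\right)\right)^{2} \left(1 + \left(-3 - 23\right) \left(-51 + 40\right)\right) = \left(6 + 25\right) 2 \left(\left(-26\right) \left(-11\right)\right)^{2} \left(1 - -286\right) = 31 \cdot 2 \cdot 286^{2} \left(1 + 286\right) = 31 \cdot 2 \cdot 81796 \cdot 287 = 31 \cdot 46950904 = 1455478024$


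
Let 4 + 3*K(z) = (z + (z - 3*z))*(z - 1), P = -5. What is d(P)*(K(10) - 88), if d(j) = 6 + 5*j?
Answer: 6802/3 ≈ 2267.3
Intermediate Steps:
K(z) = -4/3 - z*(-1 + z)/3 (K(z) = -4/3 + ((z + (z - 3*z))*(z - 1))/3 = -4/3 + ((z - 2*z)*(-1 + z))/3 = -4/3 + ((-z)*(-1 + z))/3 = -4/3 + (-z*(-1 + z))/3 = -4/3 - z*(-1 + z)/3)
d(P)*(K(10) - 88) = (6 + 5*(-5))*((-4/3 - 1/3*10**2 + (1/3)*10) - 88) = (6 - 25)*((-4/3 - 1/3*100 + 10/3) - 88) = -19*((-4/3 - 100/3 + 10/3) - 88) = -19*(-94/3 - 88) = -19*(-358/3) = 6802/3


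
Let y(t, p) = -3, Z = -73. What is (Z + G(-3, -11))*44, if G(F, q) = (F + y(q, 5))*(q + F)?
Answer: 484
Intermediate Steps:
G(F, q) = (-3 + F)*(F + q) (G(F, q) = (F - 3)*(q + F) = (-3 + F)*(F + q))
(Z + G(-3, -11))*44 = (-73 + ((-3)² - 3*(-3) - 3*(-11) - 3*(-11)))*44 = (-73 + (9 + 9 + 33 + 33))*44 = (-73 + 84)*44 = 11*44 = 484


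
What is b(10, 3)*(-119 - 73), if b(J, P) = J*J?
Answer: -19200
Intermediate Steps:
b(J, P) = J**2
b(10, 3)*(-119 - 73) = 10**2*(-119 - 73) = 100*(-192) = -19200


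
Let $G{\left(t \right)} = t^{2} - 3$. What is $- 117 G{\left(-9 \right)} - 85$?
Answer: $-9211$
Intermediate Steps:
$G{\left(t \right)} = -3 + t^{2}$
$- 117 G{\left(-9 \right)} - 85 = - 117 \left(-3 + \left(-9\right)^{2}\right) - 85 = - 117 \left(-3 + 81\right) - 85 = \left(-117\right) 78 - 85 = -9126 - 85 = -9211$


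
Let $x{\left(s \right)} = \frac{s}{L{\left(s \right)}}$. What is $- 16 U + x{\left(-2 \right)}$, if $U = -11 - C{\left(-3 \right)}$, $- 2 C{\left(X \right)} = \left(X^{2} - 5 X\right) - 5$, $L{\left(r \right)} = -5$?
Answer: $\frac{122}{5} \approx 24.4$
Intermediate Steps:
$C{\left(X \right)} = \frac{5}{2} - \frac{X^{2}}{2} + \frac{5 X}{2}$ ($C{\left(X \right)} = - \frac{\left(X^{2} - 5 X\right) - 5}{2} = - \frac{-5 + X^{2} - 5 X}{2} = \frac{5}{2} - \frac{X^{2}}{2} + \frac{5 X}{2}$)
$U = - \frac{3}{2}$ ($U = -11 - \left(\frac{5}{2} - \frac{\left(-3\right)^{2}}{2} + \frac{5}{2} \left(-3\right)\right) = -11 - \left(\frac{5}{2} - \frac{9}{2} - \frac{15}{2}\right) = -11 - - \frac{19}{2} = -11 + \frac{19}{2} = - \frac{3}{2} \approx -1.5$)
$x{\left(s \right)} = - \frac{s}{5}$ ($x{\left(s \right)} = \frac{s}{-5} = s \left(- \frac{1}{5}\right) = - \frac{s}{5}$)
$- 16 U + x{\left(-2 \right)} = \left(-16\right) \left(- \frac{3}{2}\right) - - \frac{2}{5} = 24 + \frac{2}{5} = \frac{122}{5}$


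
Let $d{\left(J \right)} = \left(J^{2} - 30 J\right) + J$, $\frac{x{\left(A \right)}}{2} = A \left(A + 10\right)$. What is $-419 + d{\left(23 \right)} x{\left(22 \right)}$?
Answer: $-194723$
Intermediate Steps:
$x{\left(A \right)} = 2 A \left(10 + A\right)$ ($x{\left(A \right)} = 2 A \left(A + 10\right) = 2 A \left(10 + A\right)$)
$d{\left(J \right)} = J^{2} - 29 J$
$-419 + d{\left(23 \right)} x{\left(22 \right)} = -419 + 23 \left(-29 + 23\right) 2 \cdot 22 \left(10 + 22\right) = -419 + 23 \left(-6\right) 2 \cdot 22 \cdot 32 = -419 - 194304 = -194723$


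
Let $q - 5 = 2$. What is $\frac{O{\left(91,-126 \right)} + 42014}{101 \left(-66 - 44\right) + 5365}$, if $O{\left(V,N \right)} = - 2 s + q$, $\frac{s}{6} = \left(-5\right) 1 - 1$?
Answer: $- \frac{14031}{1915} \approx -7.3269$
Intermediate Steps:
$q = 7$ ($q = 5 + 2 = 7$)
$s = -36$ ($s = 6 \left(\left(-5\right) 1 - 1\right) = 6 \left(-5 - 1\right) = 6 \left(-6\right) = -36$)
$O{\left(V,N \right)} = 79$ ($O{\left(V,N \right)} = \left(-2\right) \left(-36\right) + 7 = 72 + 7 = 79$)
$\frac{O{\left(91,-126 \right)} + 42014}{101 \left(-66 - 44\right) + 5365} = \frac{79 + 42014}{101 \left(-66 - 44\right) + 5365} = \frac{42093}{101 \left(-110\right) + 5365} = \frac{42093}{-11110 + 5365} = \frac{42093}{-5745} = 42093 \left(- \frac{1}{5745}\right) = - \frac{14031}{1915}$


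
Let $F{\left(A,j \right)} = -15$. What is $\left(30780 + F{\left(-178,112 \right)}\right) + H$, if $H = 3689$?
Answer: $34454$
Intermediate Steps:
$\left(30780 + F{\left(-178,112 \right)}\right) + H = \left(30780 - 15\right) + 3689 = 30765 + 3689 = 34454$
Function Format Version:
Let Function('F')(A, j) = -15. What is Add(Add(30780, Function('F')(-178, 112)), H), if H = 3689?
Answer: 34454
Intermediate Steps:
Add(Add(30780, Function('F')(-178, 112)), H) = Add(Add(30780, -15), 3689) = Add(30765, 3689) = 34454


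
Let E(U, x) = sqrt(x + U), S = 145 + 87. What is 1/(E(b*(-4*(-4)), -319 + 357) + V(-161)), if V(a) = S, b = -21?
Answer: 116/27061 - I*sqrt(298)/54122 ≈ 0.0042866 - 0.00031896*I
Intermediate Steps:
S = 232
E(U, x) = sqrt(U + x)
V(a) = 232
1/(E(b*(-4*(-4)), -319 + 357) + V(-161)) = 1/(sqrt(-(-84)*(-4) + (-319 + 357)) + 232) = 1/(sqrt(-21*16 + 38) + 232) = 1/(sqrt(-336 + 38) + 232) = 1/(sqrt(-298) + 232) = 1/(I*sqrt(298) + 232) = 1/(232 + I*sqrt(298))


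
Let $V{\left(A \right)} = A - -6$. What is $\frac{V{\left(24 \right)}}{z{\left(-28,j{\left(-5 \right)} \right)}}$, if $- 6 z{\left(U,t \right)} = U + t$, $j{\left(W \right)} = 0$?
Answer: $\frac{45}{7} \approx 6.4286$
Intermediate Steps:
$V{\left(A \right)} = 6 + A$ ($V{\left(A \right)} = A + 6 = 6 + A$)
$z{\left(U,t \right)} = - \frac{U}{6} - \frac{t}{6}$ ($z{\left(U,t \right)} = - \frac{U + t}{6} = - \frac{U}{6} - \frac{t}{6}$)
$\frac{V{\left(24 \right)}}{z{\left(-28,j{\left(-5 \right)} \right)}} = \frac{6 + 24}{\left(- \frac{1}{6}\right) \left(-28\right) - 0} = \frac{30}{\frac{14}{3} + 0} = \frac{30}{\frac{14}{3}} = 30 \cdot \frac{3}{14} = \frac{45}{7}$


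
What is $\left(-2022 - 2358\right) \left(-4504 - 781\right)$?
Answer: $23148300$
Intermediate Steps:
$\left(-2022 - 2358\right) \left(-4504 - 781\right) = \left(-4380\right) \left(-5285\right) = 23148300$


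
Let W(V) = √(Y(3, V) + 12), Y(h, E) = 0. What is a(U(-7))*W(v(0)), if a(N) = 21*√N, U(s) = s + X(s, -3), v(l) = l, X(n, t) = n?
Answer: 42*I*√42 ≈ 272.19*I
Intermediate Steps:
U(s) = 2*s (U(s) = s + s = 2*s)
W(V) = 2*√3 (W(V) = √(0 + 12) = √12 = 2*√3)
a(U(-7))*W(v(0)) = (21*√(2*(-7)))*(2*√3) = (21*√(-14))*(2*√3) = (21*(I*√14))*(2*√3) = (21*I*√14)*(2*√3) = 42*I*√42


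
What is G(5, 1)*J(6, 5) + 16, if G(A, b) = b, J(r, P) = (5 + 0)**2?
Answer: 41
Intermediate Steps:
J(r, P) = 25 (J(r, P) = 5**2 = 25)
G(5, 1)*J(6, 5) + 16 = 1*25 + 16 = 25 + 16 = 41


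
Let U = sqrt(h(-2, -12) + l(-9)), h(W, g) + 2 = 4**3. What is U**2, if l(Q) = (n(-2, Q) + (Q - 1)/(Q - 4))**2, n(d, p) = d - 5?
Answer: 17039/169 ≈ 100.82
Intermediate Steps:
h(W, g) = 62 (h(W, g) = -2 + 4**3 = -2 + 64 = 62)
n(d, p) = -5 + d
l(Q) = (-7 + (-1 + Q)/(-4 + Q))**2 (l(Q) = ((-5 - 2) + (Q - 1)/(Q - 4))**2 = (-7 + (-1 + Q)/(-4 + Q))**2)
U = sqrt(17039)/13 (U = sqrt(62 + 9*(-9 + 2*(-9))**2/(-4 - 9)**2) = sqrt(62 + 9*(-9 - 18)**2/(-13)**2) = sqrt(62 + 9*(-27)**2*(1/169)) = sqrt(62 + 9*729*(1/169)) = sqrt(62 + 6561/169) = sqrt(17039/169) = sqrt(17039)/13 ≈ 10.041)
U**2 = (sqrt(17039)/13)**2 = 17039/169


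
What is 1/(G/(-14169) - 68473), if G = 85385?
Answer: -14169/970279322 ≈ -1.4603e-5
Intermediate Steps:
1/(G/(-14169) - 68473) = 1/(85385/(-14169) - 68473) = 1/(85385*(-1/14169) - 68473) = 1/(-85385/14169 - 68473) = 1/(-970279322/14169) = -14169/970279322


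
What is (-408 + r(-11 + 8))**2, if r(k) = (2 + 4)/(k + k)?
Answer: 167281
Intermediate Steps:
r(k) = 3/k (r(k) = 6/((2*k)) = 6*(1/(2*k)) = 3/k)
(-408 + r(-11 + 8))**2 = (-408 + 3/(-11 + 8))**2 = (-408 + 3/(-3))**2 = (-408 + 3*(-1/3))**2 = (-408 - 1)**2 = (-409)**2 = 167281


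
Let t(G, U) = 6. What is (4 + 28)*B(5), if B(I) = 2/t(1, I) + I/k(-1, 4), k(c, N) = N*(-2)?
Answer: -28/3 ≈ -9.3333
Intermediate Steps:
k(c, N) = -2*N
B(I) = ⅓ - I/8 (B(I) = 2/6 + I/((-2*4)) = 2*(⅙) + I/(-8) = ⅓ + I*(-⅛) = ⅓ - I/8)
(4 + 28)*B(5) = (4 + 28)*(⅓ - ⅛*5) = 32*(⅓ - 5/8) = 32*(-7/24) = -28/3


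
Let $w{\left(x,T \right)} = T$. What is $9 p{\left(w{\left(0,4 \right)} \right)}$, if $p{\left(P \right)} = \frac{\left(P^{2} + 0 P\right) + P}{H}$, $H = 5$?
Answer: $36$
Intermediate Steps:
$p{\left(P \right)} = \frac{P}{5} + \frac{P^{2}}{5}$ ($p{\left(P \right)} = \frac{\left(P^{2} + 0 P\right) + P}{5} = \left(\left(P^{2} + 0\right) + P\right) \frac{1}{5} = \left(P^{2} + P\right) \frac{1}{5} = \left(P + P^{2}\right) \frac{1}{5} = \frac{P}{5} + \frac{P^{2}}{5}$)
$9 p{\left(w{\left(0,4 \right)} \right)} = 9 \cdot \frac{1}{5} \cdot 4 \left(1 + 4\right) = 9 \cdot \frac{1}{5} \cdot 4 \cdot 5 = 9 \cdot 4 = 36$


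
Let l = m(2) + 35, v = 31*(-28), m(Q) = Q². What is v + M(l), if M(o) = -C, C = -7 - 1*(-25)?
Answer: -886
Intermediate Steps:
v = -868
l = 39 (l = 2² + 35 = 4 + 35 = 39)
C = 18 (C = -7 + 25 = 18)
M(o) = -18 (M(o) = -1*18 = -18)
v + M(l) = -868 - 18 = -886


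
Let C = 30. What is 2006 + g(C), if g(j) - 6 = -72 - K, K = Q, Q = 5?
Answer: 1935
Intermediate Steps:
K = 5
g(j) = -71 (g(j) = 6 + (-72 - 1*5) = 6 + (-72 - 5) = 6 - 77 = -71)
2006 + g(C) = 2006 - 71 = 1935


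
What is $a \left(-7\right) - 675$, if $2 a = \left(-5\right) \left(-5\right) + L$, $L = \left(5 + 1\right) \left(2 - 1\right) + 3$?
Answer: $-794$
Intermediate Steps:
$L = 9$ ($L = 6 \cdot 1 + 3 = 6 + 3 = 9$)
$a = 17$ ($a = \frac{\left(-5\right) \left(-5\right) + 9}{2} = \frac{25 + 9}{2} = \frac{1}{2} \cdot 34 = 17$)
$a \left(-7\right) - 675 = 17 \left(-7\right) - 675 = -119 - 675 = -794$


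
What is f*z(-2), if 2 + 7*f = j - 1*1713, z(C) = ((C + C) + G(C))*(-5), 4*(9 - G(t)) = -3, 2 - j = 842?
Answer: 41975/4 ≈ 10494.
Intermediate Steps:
j = -840 (j = 2 - 1*842 = 2 - 842 = -840)
G(t) = 39/4 (G(t) = 9 - 1/4*(-3) = 9 + 3/4 = 39/4)
z(C) = -195/4 - 10*C (z(C) = ((C + C) + 39/4)*(-5) = (2*C + 39/4)*(-5) = (39/4 + 2*C)*(-5) = -195/4 - 10*C)
f = -365 (f = -2/7 + (-840 - 1*1713)/7 = -2/7 + (-840 - 1713)/7 = -2/7 + (1/7)*(-2553) = -2/7 - 2553/7 = -365)
f*z(-2) = -365*(-195/4 - 10*(-2)) = -365*(-195/4 + 20) = -365*(-115/4) = 41975/4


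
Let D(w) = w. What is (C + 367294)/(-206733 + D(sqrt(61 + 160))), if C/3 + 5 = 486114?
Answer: -53916586599/6105504724 - 260803*sqrt(221)/6105504724 ≈ -8.8315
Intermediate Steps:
C = 1458327 (C = -15 + 3*486114 = -15 + 1458342 = 1458327)
(C + 367294)/(-206733 + D(sqrt(61 + 160))) = (1458327 + 367294)/(-206733 + sqrt(61 + 160)) = 1825621/(-206733 + sqrt(221))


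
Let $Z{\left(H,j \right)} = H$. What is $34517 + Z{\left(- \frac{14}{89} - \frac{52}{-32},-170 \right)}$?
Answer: $\frac{24577149}{712} \approx 34518.0$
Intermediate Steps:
$34517 + Z{\left(- \frac{14}{89} - \frac{52}{-32},-170 \right)} = 34517 - \left(- \frac{13}{8} + \frac{14}{89}\right) = 34517 - - \frac{1045}{712} = 34517 + \left(- \frac{14}{89} + \frac{13}{8}\right) = 34517 + \frac{1045}{712} = \frac{24577149}{712}$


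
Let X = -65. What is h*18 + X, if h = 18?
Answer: 259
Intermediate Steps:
h*18 + X = 18*18 - 65 = 324 - 65 = 259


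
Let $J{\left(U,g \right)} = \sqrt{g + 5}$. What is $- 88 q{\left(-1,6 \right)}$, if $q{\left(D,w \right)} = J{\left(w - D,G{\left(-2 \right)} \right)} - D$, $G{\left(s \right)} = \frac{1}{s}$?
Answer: $-88 - 132 \sqrt{2} \approx -274.68$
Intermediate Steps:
$J{\left(U,g \right)} = \sqrt{5 + g}$
$q{\left(D,w \right)} = - D + \frac{3 \sqrt{2}}{2}$ ($q{\left(D,w \right)} = \sqrt{5 + \frac{1}{-2}} - D = \sqrt{5 - \frac{1}{2}} - D = \sqrt{\frac{9}{2}} - D = \frac{3 \sqrt{2}}{2} - D = - D + \frac{3 \sqrt{2}}{2}$)
$- 88 q{\left(-1,6 \right)} = - 88 \left(\left(-1\right) \left(-1\right) + \frac{3 \sqrt{2}}{2}\right) = - 88 \left(1 + \frac{3 \sqrt{2}}{2}\right) = -88 - 132 \sqrt{2}$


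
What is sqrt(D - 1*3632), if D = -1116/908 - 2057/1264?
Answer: I*sqrt(18703080517903)/71732 ≈ 60.29*I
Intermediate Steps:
D = -819595/286928 (D = -1116*1/908 - 2057*1/1264 = -279/227 - 2057/1264 = -819595/286928 ≈ -2.8564)
sqrt(D - 1*3632) = sqrt(-819595/286928 - 1*3632) = sqrt(-819595/286928 - 3632) = sqrt(-1042942091/286928) = I*sqrt(18703080517903)/71732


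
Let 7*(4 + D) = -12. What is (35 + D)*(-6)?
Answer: -1230/7 ≈ -175.71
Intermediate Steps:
D = -40/7 (D = -4 + (⅐)*(-12) = -4 - 12/7 = -40/7 ≈ -5.7143)
(35 + D)*(-6) = (35 - 40/7)*(-6) = (205/7)*(-6) = -1230/7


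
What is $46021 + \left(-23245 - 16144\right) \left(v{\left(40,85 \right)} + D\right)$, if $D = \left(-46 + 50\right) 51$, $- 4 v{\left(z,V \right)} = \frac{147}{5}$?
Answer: $- \frac{153996517}{20} \approx -7.6998 \cdot 10^{6}$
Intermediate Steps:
$v{\left(z,V \right)} = - \frac{147}{20}$ ($v{\left(z,V \right)} = - \frac{147 \cdot \frac{1}{5}}{4} = \left(- \frac{1}{4}\right) \frac{147}{5} = - \frac{147}{20}$)
$D = 204$ ($D = 4 \cdot 51 = 204$)
$46021 + \left(-23245 - 16144\right) \left(v{\left(40,85 \right)} + D\right) = 46021 + \left(-23245 - 16144\right) \left(- \frac{147}{20} + 204\right) = 46021 - \frac{154916937}{20} = - \frac{153996517}{20}$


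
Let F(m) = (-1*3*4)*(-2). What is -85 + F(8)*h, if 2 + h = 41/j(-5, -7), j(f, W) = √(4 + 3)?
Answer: -133 + 984*√7/7 ≈ 238.92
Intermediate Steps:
j(f, W) = √7
F(m) = 24 (F(m) = -3*4*(-2) = -12*(-2) = 24)
h = -2 + 41*√7/7 (h = -2 + 41/(√7) = -2 + 41*(√7/7) = -2 + 41*√7/7 ≈ 13.497)
-85 + F(8)*h = -85 + 24*(-2 + 41*√7/7) = -85 + (-48 + 984*√7/7) = -133 + 984*√7/7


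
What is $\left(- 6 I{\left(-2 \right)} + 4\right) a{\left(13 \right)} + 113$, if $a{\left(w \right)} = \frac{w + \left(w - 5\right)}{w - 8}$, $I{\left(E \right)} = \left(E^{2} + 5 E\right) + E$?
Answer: $\frac{1657}{5} \approx 331.4$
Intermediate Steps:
$I{\left(E \right)} = E^{2} + 6 E$
$a{\left(w \right)} = \frac{-5 + 2 w}{-8 + w}$ ($a{\left(w \right)} = \frac{w + \left(w - 5\right)}{-8 + w} = \frac{w + \left(-5 + w\right)}{-8 + w} = \frac{-5 + 2 w}{-8 + w}$)
$\left(- 6 I{\left(-2 \right)} + 4\right) a{\left(13 \right)} + 113 = \left(- 6 \left(- 2 \left(6 - 2\right)\right) + 4\right) \frac{-5 + 2 \cdot 13}{-8 + 13} + 113 = \left(- 6 \left(\left(-2\right) 4\right) + 4\right) \frac{-5 + 26}{5} + 113 = \left(\left(-6\right) \left(-8\right) + 4\right) \frac{1}{5} \cdot 21 + 113 = \left(48 + 4\right) \frac{21}{5} + 113 = 52 \cdot \frac{21}{5} + 113 = \frac{1092}{5} + 113 = \frac{1657}{5}$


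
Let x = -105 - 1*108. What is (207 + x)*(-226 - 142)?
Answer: 2208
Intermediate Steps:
x = -213 (x = -105 - 108 = -213)
(207 + x)*(-226 - 142) = (207 - 213)*(-226 - 142) = -6*(-368) = 2208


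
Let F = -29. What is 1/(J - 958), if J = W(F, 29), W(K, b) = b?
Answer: -1/929 ≈ -0.0010764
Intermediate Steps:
J = 29
1/(J - 958) = 1/(29 - 958) = 1/(-929) = -1/929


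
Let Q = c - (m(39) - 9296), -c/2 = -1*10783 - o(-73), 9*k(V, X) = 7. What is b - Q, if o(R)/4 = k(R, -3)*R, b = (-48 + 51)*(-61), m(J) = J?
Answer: -274966/9 ≈ -30552.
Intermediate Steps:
k(V, X) = 7/9 (k(V, X) = (⅑)*7 = 7/9)
b = -183 (b = 3*(-61) = -183)
o(R) = 28*R/9 (o(R) = 4*(7*R/9) = 28*R/9)
c = 190006/9 (c = -2*(-1*10783 - 28*(-73)/9) = -2*(-10783 - 1*(-2044/9)) = -2*(-10783 + 2044/9) = -2*(-95003/9) = 190006/9 ≈ 21112.)
Q = 273319/9 (Q = 190006/9 - (39 - 9296) = 190006/9 - 1*(-9257) = 190006/9 + 9257 = 273319/9 ≈ 30369.)
b - Q = -183 - 1*273319/9 = -183 - 273319/9 = -274966/9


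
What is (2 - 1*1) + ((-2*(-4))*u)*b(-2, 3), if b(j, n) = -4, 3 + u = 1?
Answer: 65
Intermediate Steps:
u = -2 (u = -3 + 1 = -2)
(2 - 1*1) + ((-2*(-4))*u)*b(-2, 3) = (2 - 1*1) + (-2*(-4)*(-2))*(-4) = (2 - 1) + (8*(-2))*(-4) = 1 - 16*(-4) = 1 + 64 = 65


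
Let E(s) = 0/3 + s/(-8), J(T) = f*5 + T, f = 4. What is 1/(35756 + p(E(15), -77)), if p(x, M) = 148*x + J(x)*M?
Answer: 8/272663 ≈ 2.9340e-5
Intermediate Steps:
J(T) = 20 + T (J(T) = 4*5 + T = 20 + T)
E(s) = -s/8 (E(s) = 0*(⅓) + s*(-⅛) = 0 - s/8 = -s/8)
p(x, M) = 148*x + M*(20 + x) (p(x, M) = 148*x + (20 + x)*M = 148*x + M*(20 + x))
1/(35756 + p(E(15), -77)) = 1/(35756 + (148*(-⅛*15) - 77*(20 - ⅛*15))) = 1/(35756 + (148*(-15/8) - 77*(20 - 15/8))) = 1/(35756 + (-555/2 - 77*145/8)) = 1/(35756 + (-555/2 - 11165/8)) = 1/(35756 - 13385/8) = 1/(272663/8) = 8/272663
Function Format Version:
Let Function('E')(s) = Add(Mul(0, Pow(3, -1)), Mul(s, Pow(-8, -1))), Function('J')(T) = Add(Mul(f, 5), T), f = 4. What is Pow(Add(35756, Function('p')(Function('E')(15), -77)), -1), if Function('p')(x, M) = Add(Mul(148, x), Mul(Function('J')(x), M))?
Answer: Rational(8, 272663) ≈ 2.9340e-5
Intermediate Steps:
Function('J')(T) = Add(20, T) (Function('J')(T) = Add(Mul(4, 5), T) = Add(20, T))
Function('E')(s) = Mul(Rational(-1, 8), s) (Function('E')(s) = Add(Mul(0, Rational(1, 3)), Mul(s, Rational(-1, 8))) = Add(0, Mul(Rational(-1, 8), s)) = Mul(Rational(-1, 8), s))
Function('p')(x, M) = Add(Mul(148, x), Mul(M, Add(20, x))) (Function('p')(x, M) = Add(Mul(148, x), Mul(Add(20, x), M)) = Add(Mul(148, x), Mul(M, Add(20, x))))
Pow(Add(35756, Function('p')(Function('E')(15), -77)), -1) = Pow(Add(35756, Add(Mul(148, Mul(Rational(-1, 8), 15)), Mul(-77, Add(20, Mul(Rational(-1, 8), 15))))), -1) = Pow(Add(35756, Add(Mul(148, Rational(-15, 8)), Mul(-77, Add(20, Rational(-15, 8))))), -1) = Pow(Add(35756, Add(Rational(-555, 2), Mul(-77, Rational(145, 8)))), -1) = Pow(Add(35756, Add(Rational(-555, 2), Rational(-11165, 8))), -1) = Pow(Add(35756, Rational(-13385, 8)), -1) = Pow(Rational(272663, 8), -1) = Rational(8, 272663)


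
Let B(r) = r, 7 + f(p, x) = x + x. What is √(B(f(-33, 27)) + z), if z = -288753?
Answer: 11*I*√2386 ≈ 537.31*I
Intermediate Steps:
f(p, x) = -7 + 2*x (f(p, x) = -7 + (x + x) = -7 + 2*x)
√(B(f(-33, 27)) + z) = √((-7 + 2*27) - 288753) = √((-7 + 54) - 288753) = √(47 - 288753) = √(-288706) = 11*I*√2386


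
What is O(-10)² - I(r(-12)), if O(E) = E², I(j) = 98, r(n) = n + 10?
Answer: 9902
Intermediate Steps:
r(n) = 10 + n
O(-10)² - I(r(-12)) = ((-10)²)² - 1*98 = 100² - 98 = 10000 - 98 = 9902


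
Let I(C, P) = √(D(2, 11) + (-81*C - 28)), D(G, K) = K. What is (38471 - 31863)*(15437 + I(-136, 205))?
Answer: 102007696 + 6608*√10999 ≈ 1.0270e+8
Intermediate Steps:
I(C, P) = √(-17 - 81*C) (I(C, P) = √(11 + (-81*C - 28)) = √(11 + (-28 - 81*C)) = √(-17 - 81*C))
(38471 - 31863)*(15437 + I(-136, 205)) = (38471 - 31863)*(15437 + √(-17 - 81*(-136))) = 6608*(15437 + √(-17 + 11016)) = 6608*(15437 + √10999) = 102007696 + 6608*√10999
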